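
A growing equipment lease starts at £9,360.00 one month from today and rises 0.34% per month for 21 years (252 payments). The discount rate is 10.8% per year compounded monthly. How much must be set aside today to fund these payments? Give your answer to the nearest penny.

£1,260,291.82

Periodic rate r = 0.108/12 per month; n is counted in months.
Growing ordinary annuity: PV = PMT₁ × [1 − ((1+g)/(1+r))^n] / (r − g) = 9,360 × [1 − ((1+0.0034)/(1+r))^252] / (r − 0.0034) = £1,260,291.82.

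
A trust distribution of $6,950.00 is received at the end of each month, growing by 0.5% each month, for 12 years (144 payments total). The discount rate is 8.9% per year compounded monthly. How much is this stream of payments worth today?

$840,854.61

Periodic rate r = 0.089/12 per month; n is counted in months.
Growing ordinary annuity: PV = PMT₁ × [1 − ((1+g)/(1+r))^n] / (r − g) = 6,950 × [1 − ((1+0.005)/(1+r))^144] / (r − 0.005) = $840,854.61.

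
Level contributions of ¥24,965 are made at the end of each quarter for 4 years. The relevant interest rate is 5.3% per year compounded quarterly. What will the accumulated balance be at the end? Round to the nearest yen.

This is an ordinary annuity: 16 deposits of ¥24,965 at the end of each quarter.
Periodic rate r = 0.053/4 per quarter; n is counted in quarters.
FV = PMT × [((1+r)^n − 1)/r] = 24,965 × [(1+r)^16 − 1] / r = ¥441,698

¥441,698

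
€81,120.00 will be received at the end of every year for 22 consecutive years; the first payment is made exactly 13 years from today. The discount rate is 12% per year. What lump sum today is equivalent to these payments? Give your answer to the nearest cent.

€159,172.87

Ordinary annuity of 22 payments, first payment at period 13.
Periodic rate r = 0.12 per year.
The ordinary-annuity PV formula values the stream one period before the first payment (period 12); discount that back 12 periods:
PV₀ = 81,120 × [1 − (1+r)^−22] / r × (1+r)^−12 = €159,172.87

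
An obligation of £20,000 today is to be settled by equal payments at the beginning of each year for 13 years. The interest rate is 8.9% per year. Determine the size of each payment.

Level annuity due; solve PV = PMT × [(1 − (1+r)^−n)/r] × (1+r) for PMT.
Periodic rate r = 0.089 per year.
With n = 13: PMT = 20,000 / ([(1 − (1+r)^−n)/r] × (1+r)) = £2,439.93

£2,439.93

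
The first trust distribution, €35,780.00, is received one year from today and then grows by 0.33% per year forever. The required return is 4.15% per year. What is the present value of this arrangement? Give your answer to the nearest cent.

€936,649.21

Periodic rate r = 0.0415 per year.
Growing perpetuity (Gordon): PV = PMT₁ / (r − g) = 35,780 / (r − 0.0033) = €936,649.21.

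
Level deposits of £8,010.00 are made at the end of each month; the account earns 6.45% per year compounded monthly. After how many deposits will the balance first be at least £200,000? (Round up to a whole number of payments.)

Periodic rate r = 0.0645/12 per month; n is counted in months.
Ordinary annuity FV: 200,000 = 8,010 × [((1+r)^n − 1)/r].
(1+r)^n = 1 + 200,000 × r / 8,010, so n = ln(1 + 200,000·r/8,010) / ln(1+r) = 23.49.
Round up to a whole number of payments: n = 24.

24 payments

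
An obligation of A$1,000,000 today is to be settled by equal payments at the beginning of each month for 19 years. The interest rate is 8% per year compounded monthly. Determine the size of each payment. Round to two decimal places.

A$8,488.42

Level annuity due; solve PV = PMT × [(1 − (1+r)^−n)/r] × (1+r) for PMT.
Periodic rate r = 0.08/12 per month; n is counted in months.
With n = 228: PMT = 1,000,000 / ([(1 − (1+r)^−n)/r] × (1+r)) = A$8,488.42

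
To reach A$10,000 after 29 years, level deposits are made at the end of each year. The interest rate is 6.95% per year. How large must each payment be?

Level ordinary annuity; solve FV = PMT × [((1+r)^n − 1)/r] for PMT.
Periodic rate r = 0.0695 per year.
With n = 29: PMT = 10,000 / ([((1+r)^n − 1)/r]) = A$115.48

A$115.48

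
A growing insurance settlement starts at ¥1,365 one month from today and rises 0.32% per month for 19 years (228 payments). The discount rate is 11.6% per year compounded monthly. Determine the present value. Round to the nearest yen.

Periodic rate r = 0.116/12 per month; n is counted in months.
Growing ordinary annuity: PV = PMT₁ × [1 − ((1+g)/(1+r))^n] / (r − g) = 1,365 × [1 − ((1+0.0032)/(1+r))^228] / (r − 0.0032) = ¥162,305.

¥162,305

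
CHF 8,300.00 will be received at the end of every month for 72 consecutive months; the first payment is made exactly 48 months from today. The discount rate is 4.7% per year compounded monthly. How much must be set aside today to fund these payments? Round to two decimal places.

CHF 432,601.30

Ordinary annuity of 72 payments, first payment at period 48.
Periodic rate r = 0.047/12 per month; n is counted in months.
The ordinary-annuity PV formula values the stream one period before the first payment (period 47); discount that back 47 periods:
PV₀ = 8,300 × [1 − (1+r)^−72] / r × (1+r)^−47 = CHF 432,601.30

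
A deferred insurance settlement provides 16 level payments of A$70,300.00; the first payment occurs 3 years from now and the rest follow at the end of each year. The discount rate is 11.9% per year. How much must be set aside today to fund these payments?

A$393,722.54

Ordinary annuity of 16 payments, first payment at period 3.
Periodic rate r = 0.119 per year.
The ordinary-annuity PV formula values the stream one period before the first payment (period 2); discount that back 2 periods:
PV₀ = 70,300 × [1 − (1+r)^−16] / r × (1+r)^−2 = A$393,722.54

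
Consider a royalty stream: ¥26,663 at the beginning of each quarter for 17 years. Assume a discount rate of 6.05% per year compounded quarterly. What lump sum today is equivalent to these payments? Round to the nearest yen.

This is an annuity due: 68 payments of ¥26,663 at the beginning of each quarter.
Periodic rate r = 0.0605/4 per quarter; n is counted in quarters.
PV = PMT × [(1 − (1+r)^−n)/r] × (1+r) = 26,663 × [1 − (1+r)^−68] / r × (1+r) = ¥1,144,735

¥1,144,735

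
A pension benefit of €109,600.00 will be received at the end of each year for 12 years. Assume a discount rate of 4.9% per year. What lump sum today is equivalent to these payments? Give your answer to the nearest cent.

This is an ordinary annuity: 12 payments of €109,600.00 at the end of each year.
Periodic rate r = 0.049 per year.
PV = PMT × [(1 − (1+r)^−n)/r] = 109,600 × [1 − (1+r)^−12] / r = €976,914.35

€976,914.35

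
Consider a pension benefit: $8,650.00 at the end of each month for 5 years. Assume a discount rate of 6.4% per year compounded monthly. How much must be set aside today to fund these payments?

$443,150.17

This is an ordinary annuity: 60 payments of $8,650.00 at the end of each month.
Periodic rate r = 0.064/12 per month; n is counted in months.
PV = PMT × [(1 − (1+r)^−n)/r] = 8,650 × [1 − (1+r)^−60] / r = $443,150.17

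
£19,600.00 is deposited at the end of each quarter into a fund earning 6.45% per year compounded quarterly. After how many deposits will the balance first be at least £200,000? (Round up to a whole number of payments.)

10 payments

Periodic rate r = 0.0645/4 per quarter; n is counted in quarters.
Ordinary annuity FV: 200,000 = 19,600 × [((1+r)^n − 1)/r].
(1+r)^n = 1 + 200,000 × r / 19,600, so n = ln(1 + 200,000·r/19,600) / ln(1+r) = 9.52.
Round up to a whole number of payments: n = 10.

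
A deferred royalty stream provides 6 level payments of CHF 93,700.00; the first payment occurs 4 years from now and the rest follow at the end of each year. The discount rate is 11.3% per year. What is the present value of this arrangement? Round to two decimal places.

Ordinary annuity of 6 payments, first payment at period 4.
Periodic rate r = 0.113 per year.
The ordinary-annuity PV formula values the stream one period before the first payment (period 3); discount that back 3 periods:
PV₀ = 93,700 × [1 − (1+r)^−6] / r × (1+r)^−3 = CHF 285,040.11

CHF 285,040.11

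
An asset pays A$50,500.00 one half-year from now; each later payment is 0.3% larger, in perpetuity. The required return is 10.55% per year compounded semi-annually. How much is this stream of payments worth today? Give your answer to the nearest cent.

Periodic rate r = 0.1055/2 per half-year.
Growing perpetuity (Gordon): PV = PMT₁ / (r − g) = 50,500 / (r − 0.003) = A$1,015,075.38.

A$1,015,075.38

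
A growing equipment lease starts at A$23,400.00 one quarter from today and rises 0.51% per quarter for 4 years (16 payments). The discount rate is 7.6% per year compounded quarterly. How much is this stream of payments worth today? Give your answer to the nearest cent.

Periodic rate r = 0.076/4 per quarter; n is counted in quarters.
Growing ordinary annuity: PV = PMT₁ × [1 − ((1+g)/(1+r))^n] / (r − g) = 23,400 × [1 − ((1+0.0051)/(1+r))^16] / (r − 0.0051) = A$332,119.93.

A$332,119.93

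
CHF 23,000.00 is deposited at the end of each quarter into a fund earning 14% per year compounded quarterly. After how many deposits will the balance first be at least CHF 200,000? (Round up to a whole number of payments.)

Periodic rate r = 0.14/4 per quarter; n is counted in quarters.
Ordinary annuity FV: 200,000 = 23,000 × [((1+r)^n − 1)/r].
(1+r)^n = 1 + 200,000 × r / 23,000, so n = ln(1 + 200,000·r/23,000) / ln(1+r) = 7.72.
Round up to a whole number of payments: n = 8.

8 payments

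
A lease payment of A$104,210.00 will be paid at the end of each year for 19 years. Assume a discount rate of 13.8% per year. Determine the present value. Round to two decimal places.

This is an ordinary annuity: 19 payments of A$104,210.00 at the end of each year.
Periodic rate r = 0.138 per year.
PV = PMT × [(1 − (1+r)^−n)/r] = 104,210 × [1 − (1+r)^−19] / r = A$690,381.87

A$690,381.87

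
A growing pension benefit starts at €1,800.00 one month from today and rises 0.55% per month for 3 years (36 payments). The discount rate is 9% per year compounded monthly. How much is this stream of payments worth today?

Periodic rate r = 0.09/12 per month; n is counted in months.
Growing ordinary annuity: PV = PMT₁ × [1 − ((1+g)/(1+r))^n] / (r − g) = 1,800 × [1 − ((1+0.0055)/(1+r))^36] / (r − 0.0055) = €62,132.71.

€62,132.71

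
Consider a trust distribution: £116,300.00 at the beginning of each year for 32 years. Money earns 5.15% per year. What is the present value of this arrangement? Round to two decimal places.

£1,898,466.99

This is an annuity due: 32 payments of £116,300.00 at the beginning of each year.
Periodic rate r = 0.0515 per year.
PV = PMT × [(1 − (1+r)^−n)/r] × (1+r) = 116,300 × [1 − (1+r)^−32] / r × (1+r) = £1,898,466.99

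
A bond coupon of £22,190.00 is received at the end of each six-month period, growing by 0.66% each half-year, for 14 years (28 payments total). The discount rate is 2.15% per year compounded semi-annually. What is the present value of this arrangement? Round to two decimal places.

Periodic rate r = 0.0215/2 per half-year; n is counted in half-years.
Growing ordinary annuity: PV = PMT₁ × [1 − ((1+g)/(1+r))^n] / (r − g) = 22,190 × [1 − ((1+0.0066)/(1+r))^28] / (r − 0.0066) = £581,820.85.

£581,820.85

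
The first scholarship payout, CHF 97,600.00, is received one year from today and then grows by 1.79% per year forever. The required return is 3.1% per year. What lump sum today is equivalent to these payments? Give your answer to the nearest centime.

Periodic rate r = 0.031 per year.
Growing perpetuity (Gordon): PV = PMT₁ / (r − g) = 97,600 / (r − 0.0179) = CHF 7,450,381.68.

CHF 7,450,381.68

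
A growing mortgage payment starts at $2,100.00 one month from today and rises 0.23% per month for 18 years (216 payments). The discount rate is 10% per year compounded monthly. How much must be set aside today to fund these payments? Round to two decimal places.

$252,856.67

Periodic rate r = 0.1/12 per month; n is counted in months.
Growing ordinary annuity: PV = PMT₁ × [1 − ((1+g)/(1+r))^n] / (r − g) = 2,100 × [1 − ((1+0.0023)/(1+r))^216] / (r − 0.0023) = $252,856.67.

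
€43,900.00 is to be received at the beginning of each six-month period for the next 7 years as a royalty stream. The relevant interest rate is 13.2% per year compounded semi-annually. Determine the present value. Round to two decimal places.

This is an annuity due: 14 payments of €43,900.00 at the beginning of each six-month period.
Periodic rate r = 0.132/2 per half-year; n is counted in half-years.
PV = PMT × [(1 − (1+r)^−n)/r] × (1+r) = 43,900 × [1 − (1+r)^−14] / r × (1+r) = €419,265.83

€419,265.83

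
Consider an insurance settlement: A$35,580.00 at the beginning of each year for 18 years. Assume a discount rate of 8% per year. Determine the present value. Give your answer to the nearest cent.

This is an annuity due: 18 payments of A$35,580.00 at the beginning of each year.
Periodic rate r = 0.08 per year.
PV = PMT × [(1 − (1+r)^−n)/r] × (1+r) = 35,580 × [1 − (1+r)^−18] / r × (1+r) = A$360,127.88

A$360,127.88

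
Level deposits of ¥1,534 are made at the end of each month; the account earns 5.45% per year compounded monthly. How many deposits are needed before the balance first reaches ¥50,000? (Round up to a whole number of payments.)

31 payments

Periodic rate r = 0.0545/12 per month; n is counted in months.
Ordinary annuity FV: 50,000 = 1,534 × [((1+r)^n − 1)/r].
(1+r)^n = 1 + 50,000 × r / 1,534, so n = ln(1 + 50,000·r/1,534) / ln(1+r) = 30.47.
Round up to a whole number of payments: n = 31.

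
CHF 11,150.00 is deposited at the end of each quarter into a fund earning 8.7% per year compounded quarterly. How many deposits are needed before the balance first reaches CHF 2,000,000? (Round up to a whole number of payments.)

Periodic rate r = 0.087/4 per quarter; n is counted in quarters.
Ordinary annuity FV: 2,000,000 = 11,150 × [((1+r)^n − 1)/r].
(1+r)^n = 1 + 2,000,000 × r / 11,150, so n = ln(1 + 2,000,000·r/11,150) / ln(1+r) = 73.87.
Round up to a whole number of payments: n = 74.

74 payments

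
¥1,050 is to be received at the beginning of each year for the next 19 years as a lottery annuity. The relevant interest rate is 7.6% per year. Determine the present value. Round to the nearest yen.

This is an annuity due: 19 payments of ¥1,050 at the beginning of each year.
Periodic rate r = 0.076 per year.
PV = PMT × [(1 − (1+r)^−n)/r] × (1+r) = 1,050 × [1 − (1+r)^−19] / r × (1+r) = ¥11,170

¥11,170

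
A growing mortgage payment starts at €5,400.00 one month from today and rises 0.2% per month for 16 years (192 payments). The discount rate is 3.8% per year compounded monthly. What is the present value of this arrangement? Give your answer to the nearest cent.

Periodic rate r = 0.038/12 per month; n is counted in months.
Growing ordinary annuity: PV = PMT₁ × [1 − ((1+g)/(1+r))^n] / (r − g) = 5,400 × [1 − ((1+0.002)/(1+r))^192] / (r − 0.002) = €926,748.34.

€926,748.34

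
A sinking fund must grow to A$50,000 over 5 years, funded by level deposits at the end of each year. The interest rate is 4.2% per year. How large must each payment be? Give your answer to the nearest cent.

Level ordinary annuity; solve FV = PMT × [((1+r)^n − 1)/r] for PMT.
Periodic rate r = 0.042 per year.
With n = 5: PMT = 50,000 / ([((1+r)^n − 1)/r]) = A$9,194.53

A$9,194.53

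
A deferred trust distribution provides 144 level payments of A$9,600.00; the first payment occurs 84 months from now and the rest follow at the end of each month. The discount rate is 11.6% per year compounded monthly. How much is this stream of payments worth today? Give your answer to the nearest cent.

A$335,072.16

Ordinary annuity of 144 payments, first payment at period 84.
Periodic rate r = 0.116/12 per month; n is counted in months.
The ordinary-annuity PV formula values the stream one period before the first payment (period 83); discount that back 83 periods:
PV₀ = 9,600 × [1 − (1+r)^−144] / r × (1+r)^−83 = A$335,072.16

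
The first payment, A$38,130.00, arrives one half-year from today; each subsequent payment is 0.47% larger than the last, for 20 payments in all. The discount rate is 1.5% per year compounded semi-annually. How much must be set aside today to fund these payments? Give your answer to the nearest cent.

Periodic rate r = 0.015/2 per half-year; n is counted in half-years.
Growing ordinary annuity: PV = PMT₁ × [1 − ((1+g)/(1+r))^n] / (r − g) = 38,130 × [1 − ((1+0.0047)/(1+r))^20] / (r − 0.0047) = A$737,268.14.

A$737,268.14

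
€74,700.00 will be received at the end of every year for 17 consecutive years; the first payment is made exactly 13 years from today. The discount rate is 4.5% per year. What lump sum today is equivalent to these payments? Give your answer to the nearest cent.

Ordinary annuity of 17 payments, first payment at period 13.
Periodic rate r = 0.045 per year.
The ordinary-annuity PV formula values the stream one period before the first payment (period 12); discount that back 12 periods:
PV₀ = 74,700 × [1 − (1+r)^−17] / r × (1+r)^−12 = €515,677.09

€515,677.09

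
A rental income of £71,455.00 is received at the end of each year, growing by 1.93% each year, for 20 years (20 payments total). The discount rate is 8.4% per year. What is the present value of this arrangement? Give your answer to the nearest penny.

£781,865.24

Periodic rate r = 0.084 per year.
Growing ordinary annuity: PV = PMT₁ × [1 − ((1+g)/(1+r))^n] / (r − g) = 71,455 × [1 − ((1+0.0193)/(1+r))^20] / (r − 0.0193) = £781,865.24.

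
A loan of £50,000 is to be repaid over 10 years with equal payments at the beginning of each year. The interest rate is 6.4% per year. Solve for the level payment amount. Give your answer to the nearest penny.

£6,506.32

Level annuity due; solve PV = PMT × [(1 − (1+r)^−n)/r] × (1+r) for PMT.
Periodic rate r = 0.064 per year.
With n = 10: PMT = 50,000 / ([(1 − (1+r)^−n)/r] × (1+r)) = £6,506.32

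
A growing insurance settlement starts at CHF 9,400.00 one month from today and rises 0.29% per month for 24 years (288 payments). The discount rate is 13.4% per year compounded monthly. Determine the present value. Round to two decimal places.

CHF 1,030,180.25

Periodic rate r = 0.134/12 per month; n is counted in months.
Growing ordinary annuity: PV = PMT₁ × [1 − ((1+g)/(1+r))^n] / (r − g) = 9,400 × [1 − ((1+0.0029)/(1+r))^288] / (r − 0.0029) = CHF 1,030,180.25.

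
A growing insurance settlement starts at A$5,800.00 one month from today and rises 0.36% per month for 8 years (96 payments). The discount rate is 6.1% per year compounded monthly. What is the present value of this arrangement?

Periodic rate r = 0.061/12 per month; n is counted in months.
Growing ordinary annuity: PV = PMT₁ × [1 − ((1+g)/(1+r))^n] / (r − g) = 5,800 × [1 − ((1+0.0036)/(1+r))^96] / (r − 0.0036) = A$516,884.41.

A$516,884.41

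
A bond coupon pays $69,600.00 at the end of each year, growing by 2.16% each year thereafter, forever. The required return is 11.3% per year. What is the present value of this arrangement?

$761,487.96

Periodic rate r = 0.113 per year.
Growing perpetuity (Gordon): PV = PMT₁ / (r − g) = 69,600 / (r − 0.0216) = $761,487.96.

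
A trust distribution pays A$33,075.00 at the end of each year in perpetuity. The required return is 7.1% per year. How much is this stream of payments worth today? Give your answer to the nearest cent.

A$465,845.07

Periodic rate r = 0.071 per year.
Level perpetuity: PV = PMT / r = 33,075 / (0.071) = A$465,845.07.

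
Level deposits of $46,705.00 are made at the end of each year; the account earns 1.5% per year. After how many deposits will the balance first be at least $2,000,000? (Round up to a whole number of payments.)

34 payments

Periodic rate r = 0.015 per year.
Ordinary annuity FV: 2,000,000 = 46,705 × [((1+r)^n − 1)/r].
(1+r)^n = 1 + 2,000,000 × r / 46,705, so n = ln(1 + 2,000,000·r/46,705) / ln(1+r) = 33.32.
Round up to a whole number of payments: n = 34.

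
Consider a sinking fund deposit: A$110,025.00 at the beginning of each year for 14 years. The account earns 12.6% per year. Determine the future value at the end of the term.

A$4,195,173.78

This is an annuity due: 14 deposits of A$110,025.00 at the beginning of each year.
Periodic rate r = 0.126 per year.
FV = PMT × [((1+r)^n − 1)/r] × (1+r) = 110,025 × [(1+r)^14 − 1] / r × (1+r) = A$4,195,173.78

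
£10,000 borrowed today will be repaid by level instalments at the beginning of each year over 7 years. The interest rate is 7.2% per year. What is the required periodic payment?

£1,742.99

Level annuity due; solve PV = PMT × [(1 − (1+r)^−n)/r] × (1+r) for PMT.
Periodic rate r = 0.072 per year.
With n = 7: PMT = 10,000 / ([(1 − (1+r)^−n)/r] × (1+r)) = £1,742.99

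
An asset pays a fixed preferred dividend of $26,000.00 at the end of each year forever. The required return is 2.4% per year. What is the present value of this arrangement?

Periodic rate r = 0.024 per year.
Level perpetuity: PV = PMT / r = 26,000 / (0.024) = $1,083,333.33.

$1,083,333.33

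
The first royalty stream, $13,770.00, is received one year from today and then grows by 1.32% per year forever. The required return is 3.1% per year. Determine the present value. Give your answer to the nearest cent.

Periodic rate r = 0.031 per year.
Growing perpetuity (Gordon): PV = PMT₁ / (r − g) = 13,770 / (r − 0.0132) = $773,595.51.

$773,595.51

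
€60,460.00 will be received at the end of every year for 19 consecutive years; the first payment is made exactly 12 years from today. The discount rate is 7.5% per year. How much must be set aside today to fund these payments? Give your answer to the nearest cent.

Ordinary annuity of 19 payments, first payment at period 12.
Periodic rate r = 0.075 per year.
The ordinary-annuity PV formula values the stream one period before the first payment (period 11); discount that back 11 periods:
PV₀ = 60,460 × [1 − (1+r)^−19] / r × (1+r)^−11 = €271,765.41

€271,765.41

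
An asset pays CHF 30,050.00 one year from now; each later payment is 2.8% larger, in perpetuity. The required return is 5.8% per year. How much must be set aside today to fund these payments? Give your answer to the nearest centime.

CHF 1,001,666.67

Periodic rate r = 0.058 per year.
Growing perpetuity (Gordon): PV = PMT₁ / (r − g) = 30,050 / (r − 0.028) = CHF 1,001,666.67.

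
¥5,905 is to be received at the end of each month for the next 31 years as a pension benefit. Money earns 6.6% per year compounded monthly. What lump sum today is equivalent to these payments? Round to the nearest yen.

This is an ordinary annuity: 372 payments of ¥5,905 at the end of each month.
Periodic rate r = 0.066/12 per month; n is counted in months.
PV = PMT × [(1 − (1+r)^−n)/r] = 5,905 × [1 − (1+r)^−372] / r = ¥934,088

¥934,088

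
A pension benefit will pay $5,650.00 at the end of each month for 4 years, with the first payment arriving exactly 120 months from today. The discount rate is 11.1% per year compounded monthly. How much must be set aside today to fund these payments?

Ordinary annuity of 48 payments, first payment at period 120.
Periodic rate r = 0.111/12 per month; n is counted in months.
The ordinary-annuity PV formula values the stream one period before the first payment (period 119); discount that back 119 periods:
PV₀ = 5,650 × [1 − (1+r)^−48] / r × (1+r)^−119 = $72,944.95

$72,944.95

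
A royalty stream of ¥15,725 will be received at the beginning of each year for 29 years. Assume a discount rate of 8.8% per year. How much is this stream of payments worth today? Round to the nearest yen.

¥177,572

This is an annuity due: 29 payments of ¥15,725 at the beginning of each year.
Periodic rate r = 0.088 per year.
PV = PMT × [(1 − (1+r)^−n)/r] × (1+r) = 15,725 × [1 − (1+r)^−29] / r × (1+r) = ¥177,572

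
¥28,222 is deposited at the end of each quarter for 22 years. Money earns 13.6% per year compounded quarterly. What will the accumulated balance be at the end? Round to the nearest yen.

This is an ordinary annuity: 88 deposits of ¥28,222 at the end of each quarter.
Periodic rate r = 0.136/4 per quarter; n is counted in quarters.
FV = PMT × [((1+r)^n − 1)/r] = 28,222 × [(1+r)^88 − 1] / r = ¥14,906,736

¥14,906,736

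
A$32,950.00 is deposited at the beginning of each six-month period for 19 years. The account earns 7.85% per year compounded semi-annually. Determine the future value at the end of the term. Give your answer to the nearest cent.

A$2,895,439.46

This is an annuity due: 38 deposits of A$32,950.00 at the beginning of each six-month period.
Periodic rate r = 0.0785/2 per half-year; n is counted in half-years.
FV = PMT × [((1+r)^n − 1)/r] × (1+r) = 32,950 × [(1+r)^38 − 1] / r × (1+r) = A$2,895,439.46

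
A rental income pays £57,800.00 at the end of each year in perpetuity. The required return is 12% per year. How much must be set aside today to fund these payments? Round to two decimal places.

£481,666.67

Periodic rate r = 0.12 per year.
Level perpetuity: PV = PMT / r = 57,800 / (0.12) = £481,666.67.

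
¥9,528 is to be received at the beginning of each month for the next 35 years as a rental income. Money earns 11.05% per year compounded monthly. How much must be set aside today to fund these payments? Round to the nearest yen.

This is an annuity due: 420 payments of ¥9,528 at the beginning of each month.
Periodic rate r = 0.1105/12 per month; n is counted in months.
PV = PMT × [(1 − (1+r)^−n)/r] × (1+r) = 9,528 × [1 − (1+r)^−420] / r × (1+r) = ¥1,022,017

¥1,022,017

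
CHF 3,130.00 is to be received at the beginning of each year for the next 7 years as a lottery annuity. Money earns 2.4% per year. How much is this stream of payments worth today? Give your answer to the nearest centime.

CHF 20,428.24

This is an annuity due: 7 payments of CHF 3,130.00 at the beginning of each year.
Periodic rate r = 0.024 per year.
PV = PMT × [(1 − (1+r)^−n)/r] × (1+r) = 3,130 × [1 − (1+r)^−7] / r × (1+r) = CHF 20,428.24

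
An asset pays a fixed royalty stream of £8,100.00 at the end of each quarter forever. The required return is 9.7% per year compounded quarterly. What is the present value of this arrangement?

Periodic rate r = 0.097/4 per quarter.
Level perpetuity: PV = PMT / r = 8,100 / (0.097/4) = £334,020.62.

£334,020.62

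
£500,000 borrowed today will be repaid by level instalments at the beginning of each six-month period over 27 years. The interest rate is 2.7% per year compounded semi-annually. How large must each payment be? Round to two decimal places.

£12,925.92

Level annuity due; solve PV = PMT × [(1 − (1+r)^−n)/r] × (1+r) for PMT.
Periodic rate r = 0.027/2 per half-year; n is counted in half-years.
With n = 54: PMT = 500,000 / ([(1 − (1+r)^−n)/r] × (1+r)) = £12,925.92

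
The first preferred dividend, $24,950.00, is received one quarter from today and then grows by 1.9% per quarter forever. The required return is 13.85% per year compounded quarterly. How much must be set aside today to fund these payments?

$1,596,800.00

Periodic rate r = 0.1385/4 per quarter.
Growing perpetuity (Gordon): PV = PMT₁ / (r − g) = 24,950 / (r − 0.019) = $1,596,800.00.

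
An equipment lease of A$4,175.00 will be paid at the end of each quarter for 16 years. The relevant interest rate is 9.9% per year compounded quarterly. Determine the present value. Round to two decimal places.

This is an ordinary annuity: 64 payments of A$4,175.00 at the end of each quarter.
Periodic rate r = 0.099/4 per quarter; n is counted in quarters.
PV = PMT × [(1 − (1+r)^−n)/r] = 4,175 × [1 − (1+r)^−64] / r = A$133,406.43

A$133,406.43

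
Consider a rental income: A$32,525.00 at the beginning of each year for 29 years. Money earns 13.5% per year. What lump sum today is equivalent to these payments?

A$266,500.69

This is an annuity due: 29 payments of A$32,525.00 at the beginning of each year.
Periodic rate r = 0.135 per year.
PV = PMT × [(1 − (1+r)^−n)/r] × (1+r) = 32,525 × [1 − (1+r)^−29] / r × (1+r) = A$266,500.69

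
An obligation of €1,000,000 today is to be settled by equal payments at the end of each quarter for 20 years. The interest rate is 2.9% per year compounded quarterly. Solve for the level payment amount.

€16,517.48

Level ordinary annuity; solve PV = PMT × [(1 − (1+r)^−n)/r] for PMT.
Periodic rate r = 0.029/4 per quarter; n is counted in quarters.
With n = 80: PMT = 1,000,000 / ([(1 − (1+r)^−n)/r]) = €16,517.48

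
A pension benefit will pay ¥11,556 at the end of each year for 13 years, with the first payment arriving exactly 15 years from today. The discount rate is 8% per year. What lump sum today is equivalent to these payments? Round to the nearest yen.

¥31,096

Ordinary annuity of 13 payments, first payment at period 15.
Periodic rate r = 0.08 per year.
The ordinary-annuity PV formula values the stream one period before the first payment (period 14); discount that back 14 periods:
PV₀ = 11,556 × [1 − (1+r)^−13] / r × (1+r)^−14 = ¥31,096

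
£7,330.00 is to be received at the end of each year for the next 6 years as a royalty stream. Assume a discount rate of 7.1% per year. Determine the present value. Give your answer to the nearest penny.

This is an ordinary annuity: 6 payments of £7,330.00 at the end of each year.
Periodic rate r = 0.071 per year.
PV = PMT × [(1 − (1+r)^−n)/r] = 7,330 × [1 − (1+r)^−6] / r = £34,831.14

£34,831.14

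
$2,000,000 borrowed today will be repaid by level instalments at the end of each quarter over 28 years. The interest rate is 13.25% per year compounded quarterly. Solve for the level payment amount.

$68,018.08

Level ordinary annuity; solve PV = PMT × [(1 − (1+r)^−n)/r] for PMT.
Periodic rate r = 0.1325/4 per quarter; n is counted in quarters.
With n = 112: PMT = 2,000,000 / ([(1 − (1+r)^−n)/r]) = $68,018.08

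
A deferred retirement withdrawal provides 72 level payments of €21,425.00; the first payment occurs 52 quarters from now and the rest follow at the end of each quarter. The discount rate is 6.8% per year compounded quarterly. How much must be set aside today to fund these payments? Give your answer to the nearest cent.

Ordinary annuity of 72 payments, first payment at period 52.
Periodic rate r = 0.068/4 per quarter; n is counted in quarters.
The ordinary-annuity PV formula values the stream one period before the first payment (period 51); discount that back 51 periods:
PV₀ = 21,425 × [1 − (1+r)^−72] / r × (1+r)^−51 = €374,974.40

€374,974.40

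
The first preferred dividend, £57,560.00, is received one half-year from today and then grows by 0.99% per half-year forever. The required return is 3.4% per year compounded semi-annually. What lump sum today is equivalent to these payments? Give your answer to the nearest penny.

£8,107,042.25

Periodic rate r = 0.034/2 per half-year.
Growing perpetuity (Gordon): PV = PMT₁ / (r − g) = 57,560 / (r − 0.0099) = £8,107,042.25.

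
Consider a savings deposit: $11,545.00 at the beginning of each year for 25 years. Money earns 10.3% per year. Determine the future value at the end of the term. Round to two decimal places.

$1,310,271.49

This is an annuity due: 25 deposits of $11,545.00 at the beginning of each year.
Periodic rate r = 0.103 per year.
FV = PMT × [((1+r)^n − 1)/r] × (1+r) = 11,545 × [(1+r)^25 − 1] / r × (1+r) = $1,310,271.49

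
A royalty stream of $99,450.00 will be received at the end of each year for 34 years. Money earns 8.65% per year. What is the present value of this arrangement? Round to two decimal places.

This is an ordinary annuity: 34 payments of $99,450.00 at the end of each year.
Periodic rate r = 0.0865 per year.
PV = PMT × [(1 − (1+r)^−n)/r] = 99,450 × [1 − (1+r)^−34] / r = $1,081,228.76

$1,081,228.76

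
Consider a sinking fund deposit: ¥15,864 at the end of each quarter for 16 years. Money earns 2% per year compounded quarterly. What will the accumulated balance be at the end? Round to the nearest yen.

This is an ordinary annuity: 64 deposits of ¥15,864 at the end of each quarter.
Periodic rate r = 0.02/4 per quarter; n is counted in quarters.
FV = PMT × [((1+r)^n − 1)/r] = 15,864 × [(1+r)^64 − 1] / r = ¥1,193,068

¥1,193,068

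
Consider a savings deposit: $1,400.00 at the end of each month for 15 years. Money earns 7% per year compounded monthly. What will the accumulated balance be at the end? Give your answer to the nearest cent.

$443,747.22

This is an ordinary annuity: 180 deposits of $1,400.00 at the end of each month.
Periodic rate r = 0.07/12 per month; n is counted in months.
FV = PMT × [((1+r)^n − 1)/r] = 1,400 × [(1+r)^180 − 1] / r = $443,747.22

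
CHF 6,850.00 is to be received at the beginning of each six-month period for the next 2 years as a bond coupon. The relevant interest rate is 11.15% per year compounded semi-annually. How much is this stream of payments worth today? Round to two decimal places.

This is an annuity due: 4 payments of CHF 6,850.00 at the beginning of each six-month period.
Periodic rate r = 0.1115/2 per half-year; n is counted in half-years.
PV = PMT × [(1 − (1+r)^−n)/r] × (1+r) = 6,850 × [1 − (1+r)^−4] / r × (1+r) = CHF 25,305.07

CHF 25,305.07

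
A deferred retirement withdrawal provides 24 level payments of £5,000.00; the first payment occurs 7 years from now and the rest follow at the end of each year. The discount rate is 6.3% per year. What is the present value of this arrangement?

Ordinary annuity of 24 payments, first payment at period 7.
Periodic rate r = 0.063 per year.
The ordinary-annuity PV formula values the stream one period before the first payment (period 6); discount that back 6 periods:
PV₀ = 5,000 × [1 − (1+r)^−24] / r × (1+r)^−6 = £42,313.54

£42,313.54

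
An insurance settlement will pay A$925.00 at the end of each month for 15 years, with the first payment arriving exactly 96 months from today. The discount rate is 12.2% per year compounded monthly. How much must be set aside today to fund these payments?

Ordinary annuity of 180 payments, first payment at period 96.
Periodic rate r = 0.122/12 per month; n is counted in months.
The ordinary-annuity PV formula values the stream one period before the first payment (period 95); discount that back 95 periods:
PV₀ = 925 × [1 − (1+r)^−180] / r × (1+r)^−95 = A$29,168.86

A$29,168.86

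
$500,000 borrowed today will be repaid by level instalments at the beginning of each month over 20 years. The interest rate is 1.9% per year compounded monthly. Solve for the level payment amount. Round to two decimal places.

Level annuity due; solve PV = PMT × [(1 − (1+r)^−n)/r] × (1+r) for PMT.
Periodic rate r = 0.019/12 per month; n is counted in months.
With n = 240: PMT = 500,000 / ([(1 − (1+r)^−n)/r] × (1+r)) = $2,501.84

$2,501.84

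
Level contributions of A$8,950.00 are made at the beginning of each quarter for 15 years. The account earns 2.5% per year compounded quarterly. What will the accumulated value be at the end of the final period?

A$653,174.58

This is an annuity due: 60 deposits of A$8,950.00 at the beginning of each quarter.
Periodic rate r = 0.025/4 per quarter; n is counted in quarters.
FV = PMT × [((1+r)^n − 1)/r] × (1+r) = 8,950 × [(1+r)^60 − 1] / r × (1+r) = A$653,174.58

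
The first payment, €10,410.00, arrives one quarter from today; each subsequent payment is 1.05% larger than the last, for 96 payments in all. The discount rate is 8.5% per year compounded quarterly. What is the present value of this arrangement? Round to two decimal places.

Periodic rate r = 0.085/4 per quarter; n is counted in quarters.
Growing ordinary annuity: PV = PMT₁ × [1 − ((1+g)/(1+r))^n] / (r − g) = 10,410 × [1 − ((1+0.0105)/(1+r))^96] / (r − 0.0105) = €617,741.26.

€617,741.26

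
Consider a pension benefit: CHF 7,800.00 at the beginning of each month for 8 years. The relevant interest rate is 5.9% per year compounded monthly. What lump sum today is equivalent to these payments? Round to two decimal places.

This is an annuity due: 96 payments of CHF 7,800.00 at the beginning of each month.
Periodic rate r = 0.059/12 per month; n is counted in months.
PV = PMT × [(1 − (1+r)^−n)/r] × (1+r) = 7,800 × [1 − (1+r)^−96] / r × (1+r) = CHF 598,676.71

CHF 598,676.71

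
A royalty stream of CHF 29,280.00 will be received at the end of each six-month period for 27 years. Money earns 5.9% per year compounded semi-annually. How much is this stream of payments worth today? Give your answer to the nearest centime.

CHF 786,039.50

This is an ordinary annuity: 54 payments of CHF 29,280.00 at the end of each six-month period.
Periodic rate r = 0.059/2 per half-year; n is counted in half-years.
PV = PMT × [(1 − (1+r)^−n)/r] = 29,280 × [1 − (1+r)^−54] / r = CHF 786,039.50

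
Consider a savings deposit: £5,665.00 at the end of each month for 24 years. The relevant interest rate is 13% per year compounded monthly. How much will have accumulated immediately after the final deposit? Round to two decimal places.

£11,122,347.82

This is an ordinary annuity: 288 deposits of £5,665.00 at the end of each month.
Periodic rate r = 0.13/12 per month; n is counted in months.
FV = PMT × [((1+r)^n − 1)/r] = 5,665 × [(1+r)^288 − 1] / r = £11,122,347.82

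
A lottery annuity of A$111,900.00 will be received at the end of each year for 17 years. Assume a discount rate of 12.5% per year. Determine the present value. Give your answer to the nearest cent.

A$774,327.59

This is an ordinary annuity: 17 payments of A$111,900.00 at the end of each year.
Periodic rate r = 0.125 per year.
PV = PMT × [(1 − (1+r)^−n)/r] = 111,900 × [1 − (1+r)^−17] / r = A$774,327.59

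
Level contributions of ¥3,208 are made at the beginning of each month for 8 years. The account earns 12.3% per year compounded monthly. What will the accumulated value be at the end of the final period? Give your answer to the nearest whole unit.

This is an annuity due: 96 deposits of ¥3,208 at the beginning of each month.
Periodic rate r = 0.123/12 per month; n is counted in months.
FV = PMT × [((1+r)^n − 1)/r] × (1+r) = 3,208 × [(1+r)^96 − 1] / r × (1+r) = ¥525,424

¥525,424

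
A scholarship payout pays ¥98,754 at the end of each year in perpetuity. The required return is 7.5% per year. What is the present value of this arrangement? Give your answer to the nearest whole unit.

Periodic rate r = 0.075 per year.
Level perpetuity: PV = PMT / r = 98,754 / (0.075) = ¥1,316,720.

¥1,316,720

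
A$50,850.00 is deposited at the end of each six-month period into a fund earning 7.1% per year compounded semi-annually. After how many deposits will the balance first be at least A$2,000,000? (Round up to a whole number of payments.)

Periodic rate r = 0.071/2 per half-year; n is counted in half-years.
Ordinary annuity FV: 2,000,000 = 50,850 × [((1+r)^n − 1)/r].
(1+r)^n = 1 + 2,000,000 × r / 50,850, so n = ln(1 + 2,000,000·r/50,850) / ln(1+r) = 25.05.
Round up to a whole number of payments: n = 26.

26 payments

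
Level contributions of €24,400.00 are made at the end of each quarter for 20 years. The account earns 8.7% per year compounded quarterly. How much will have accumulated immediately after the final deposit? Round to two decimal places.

€5,151,550.75

This is an ordinary annuity: 80 deposits of €24,400.00 at the end of each quarter.
Periodic rate r = 0.087/4 per quarter; n is counted in quarters.
FV = PMT × [((1+r)^n − 1)/r] = 24,400 × [(1+r)^80 − 1] / r = €5,151,550.75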